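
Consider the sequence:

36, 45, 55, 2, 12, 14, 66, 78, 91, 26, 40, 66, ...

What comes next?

105

The slot pattern repeats as AAABBB (period 6), so there are 2 interleaved tracks.
Track A is 36, 45, 55, 66, 78, 91, which is the triangular numbers T_8, T_9, ….
Track B is 2, 12, 14, 26, 40, 66, which is Fibonacci-style (each term is the sum of the two before it).
Position 13 falls in track A as its term 7, giving 105.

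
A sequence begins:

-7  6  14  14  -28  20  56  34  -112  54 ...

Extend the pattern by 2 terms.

Split by position mod 2 into 2 tracks.
Stream A: -7, 14, -28, 56, -112. Geometric, ×-2 each step.
Stream B: 6, 14, 20, 34, 54. A Fibonacci-like recurrence a_n = a_{n-1} + a_{n-2}.
The 11th slot belongs to stream A; its 6th term is 224.
The 12th slot belongs to stream B; its 6th term is 88.

224, 88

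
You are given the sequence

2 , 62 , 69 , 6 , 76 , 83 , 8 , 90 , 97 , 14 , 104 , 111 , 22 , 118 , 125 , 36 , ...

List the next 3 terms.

132, 139, 58

Positions follow the repeating pattern ABB; grouping by letter gives 2 tracks.
Track A = 2, 6, 8, 14, 22, 36: Fibonacci-style (each term is the sum of the two before it).
Track B = 62, 69, 76, 83, 90, 97, 104, 111, 118, 125: linear: a_n = 55 + 7·n.
Position 17 falls in track B as its term 11, giving 132.
Position 18 → track B, term 12 = 139.
The 19th slot belongs to track A; its 7th term is 58.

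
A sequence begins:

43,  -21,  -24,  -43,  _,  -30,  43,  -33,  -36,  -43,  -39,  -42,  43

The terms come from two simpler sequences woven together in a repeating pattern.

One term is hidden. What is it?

Positions follow the repeating pattern ABB; grouping by letter gives 2 tracks.
Track A: 43, -43, 43, -43, 43 (alternating ±43).
Track B: -21, -24, ?, -30, -33, -36, -39, -42 (linear: a_n = -18 − 3·n).
Track B's pattern makes the blank -27.

-27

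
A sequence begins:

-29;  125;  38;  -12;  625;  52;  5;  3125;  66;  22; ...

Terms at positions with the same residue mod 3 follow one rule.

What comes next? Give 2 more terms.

The terms cycle through 3 interleaved subsequences.
Stream A: -29, -12, 5, 22 — adding 17 each time.
Stream B: 125, 625, 3125 — successive powers of 5.
Stream C: 38, 52, 66 — arithmetic with common difference +14.
The 11th slot belongs to stream B; its 4th term is 15625.
Term 12 comes from stream C (its 4th entry): 80.

15625, 80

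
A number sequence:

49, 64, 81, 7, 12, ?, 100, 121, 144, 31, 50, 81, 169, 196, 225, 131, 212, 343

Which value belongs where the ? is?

19

The slot pattern repeats as AAABBB (period 6), so there are 2 interleaved tracks.
Subsequence A is 49, 64, 81, 100, 121, 144, 169, 196, 225, which is the squares 7², 8², 9², ….
Subsequence B is 7, 12, ?, 31, 50, 81, 131, 212, 343, which is each term equals the sum of the previous two.
Filling subsequence B at index 3 by its rule yields 19.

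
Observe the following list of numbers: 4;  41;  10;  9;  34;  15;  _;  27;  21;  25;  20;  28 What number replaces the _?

Taking every 3rd term gives 3 separate tracks.
Stream A: 4, 9, ?, 25 (perfect squares starting at 2²).
Stream B: 41, 34, 27, 20 (linear: a_n = 48 − 7·n).
Stream C: 10, 15, 21, 28 (triangular numbers n(n+1)/2 for n = 4, 5, …).
Filling stream A at index 3 by its rule yields 16.

16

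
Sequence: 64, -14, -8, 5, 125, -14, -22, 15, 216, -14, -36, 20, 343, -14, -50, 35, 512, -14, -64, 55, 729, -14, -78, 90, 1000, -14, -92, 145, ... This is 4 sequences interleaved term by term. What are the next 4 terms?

Split by position mod 4 into 4 tracks.
Subsequence A: 64, 125, 216, 343, 512, 729, 1000 — the cubes 4³, 5³, 6³, ….
Subsequence B: -14, -14, -14, -14, -14, -14, -14 — always -14.
Subsequence C: -8, -22, -36, -50, -64, -78, -92 — arithmetic, step −14.
Subsequence D: 5, 15, 20, 35, 55, 90, 145 — each term equals the sum of the previous two.
The 29th slot belongs to subsequence A; its 8th term is 1331.
Position 30 falls in subsequence B as its term 8, giving -14.
The 31st slot belongs to subsequence C; its 8th term is -106.
Position 32 falls in subsequence D as its term 8, giving 235.

1331, -14, -106, 235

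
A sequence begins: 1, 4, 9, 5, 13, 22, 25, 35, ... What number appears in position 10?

The slot pattern repeats as ABB (period 3), so there are 2 interleaved tracks.
Track A = 1, 5, 25: successive powers of 5.
Track B = 4, 9, 13, 22, 35: Fibonacci-style (each term is the sum of the two before it).
Position 10 → track A, term 4 = 125.

125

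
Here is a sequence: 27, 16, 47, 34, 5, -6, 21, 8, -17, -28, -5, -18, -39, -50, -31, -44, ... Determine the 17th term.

-61

The slot pattern repeats as AABB (period 4), so there are 2 interleaved tracks.
Stream A is 27, 16, 5, -6, -17, -28, -39, -50, which is arithmetic, step −11.
Stream B is 47, 34, 21, 8, -5, -18, -31, -44, which is arithmetic with common difference −13.
Term 17 comes from stream A (its 9th entry): -61.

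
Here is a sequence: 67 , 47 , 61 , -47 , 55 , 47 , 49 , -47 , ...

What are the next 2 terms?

Positions 1, 3, 5, … form one subsequence and positions 2, 4, 6, … form another.
Track A is 67, 61, 55, 49, which is subtracting 6 each time.
Track B is 47, -47, 47, -47, which is the oscillation 47·(−1)^(n+1).
Position 9 falls in track A as its term 5, giving 43.
The 10th slot belongs to track B; its 5th term is 47.

43, 47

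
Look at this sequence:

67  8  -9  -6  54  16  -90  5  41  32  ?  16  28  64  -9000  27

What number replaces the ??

-900

Split by position mod 4: positions 1, 5, 9, … form one track, and each other residue class forms its own.
Track A: 67, 54, 41, 28. Arithmetic with common difference −13.
Track B: 8, 16, 32, 64. Powers 2^3, 2^4, 2^5, ….
Track C: -9, -90, ?, -9000. Geometric, ×10 each step.
Track D: -6, 5, 16, 27. Linear: a_n = -17 + 11·n.
Filling track C at index 3 by its rule yields -900.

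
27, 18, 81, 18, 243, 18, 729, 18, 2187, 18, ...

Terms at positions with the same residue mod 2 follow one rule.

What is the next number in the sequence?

Odd-indexed and even-indexed terms follow separate rules.
Stream A is 27, 81, 243, 729, 2187, which is powers of 3.
Stream B is 18, 18, 18, 18, 18, which is constant 18.
Position 11 → stream A, term 6 = 6561.

6561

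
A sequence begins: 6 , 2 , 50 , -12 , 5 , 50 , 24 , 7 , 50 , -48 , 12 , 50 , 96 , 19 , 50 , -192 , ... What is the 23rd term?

81

Taking every 3rd term gives 3 separate tracks.
Subsequence A: 6, -12, 24, -48, 96, -192 — geometric with ratio -2.
Subsequence B: 2, 5, 7, 12, 19 — each term equals the sum of the previous two.
Subsequence C: 50, 50, 50, 50, 50 — constant 50.
Position 23 falls in subsequence B as its term 8, giving 81.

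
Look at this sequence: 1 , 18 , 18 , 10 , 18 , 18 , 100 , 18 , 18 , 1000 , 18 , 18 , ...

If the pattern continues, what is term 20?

Positions follow the repeating pattern ABB; grouping by letter gives 2 tracks.
Subsequence A: 1, 10, 100, 1000. Successive powers of 10.
Subsequence B: 18, 18, 18, 18, 18, 18, 18, 18. Always 18.
Position 20 → subsequence B, term 13 = 18.

18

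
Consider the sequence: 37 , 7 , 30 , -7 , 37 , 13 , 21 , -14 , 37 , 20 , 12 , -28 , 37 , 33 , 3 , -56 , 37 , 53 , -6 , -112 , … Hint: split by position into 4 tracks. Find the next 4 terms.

Read the sequence 4 terms at a time; column i is its own pattern.
Track A: 37, 37, 37, 37, 37 (the constant sequence 37).
Track B: 7, 13, 20, 33, 53 (Fibonacci-style (each term is the sum of the two before it)).
Track C: 30, 21, 12, 3, -6 (subtracting 9 each time).
Track D: -7, -14, -28, -56, -112 (geometric with ratio 2).
Term 21 comes from track A (its 6th entry): 37.
Position 22 → track B, term 6 = 86.
The 23rd slot belongs to track C; its 6th term is -15.
Position 24 → track D, term 6 = -224.

37, 86, -15, -224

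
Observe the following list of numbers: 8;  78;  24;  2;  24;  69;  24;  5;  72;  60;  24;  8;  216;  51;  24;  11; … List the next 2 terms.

The terms cycle through 4 interleaved subsequences.
Stream A: 8, 24, 72, 216 — multiplying by 3 each time.
Stream B: 78, 69, 60, 51 — linear: a_n = 87 − 9·n.
Stream C: 24, 24, 24, 24 — the constant sequence 24.
Stream D: 2, 5, 8, 11 — arithmetic, step +3.
Term 17 comes from stream A (its 5th entry): 648.
Term 18 comes from stream B (its 5th entry): 42.

648, 42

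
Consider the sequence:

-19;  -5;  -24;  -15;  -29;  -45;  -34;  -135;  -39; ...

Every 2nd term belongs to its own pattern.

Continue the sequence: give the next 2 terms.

Split by position mod 2 into 2 tracks.
Track A: -19, -24, -29, -34, -39 (subtracting 5 each time).
Track B: -5, -15, -45, -135 (multiplying by 3 each time).
Position 10 falls in track B as its term 5, giving -405.
The 11th slot belongs to track A; its 6th term is -44.

-405, -44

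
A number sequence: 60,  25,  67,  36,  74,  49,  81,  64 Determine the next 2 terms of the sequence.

Odd-indexed and even-indexed terms follow separate rules.
Stream A: 60, 67, 74, 81 (adding 7 each time).
Stream B: 25, 36, 49, 64 (the squares 5², 6², 7², …).
Position 9 → stream A, term 5 = 88.
Term 10 comes from stream B (its 5th entry): 81.

88, 81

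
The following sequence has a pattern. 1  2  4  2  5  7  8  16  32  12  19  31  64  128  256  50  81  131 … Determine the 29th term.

Reading positions in blocks of 6 reveals the pattern AAABBB — 2 tracks woven together.
Track A: 1, 2, 4, 8, 16, 32, 64, 128, 256 (a geometric progression (common ratio 2)).
Track B: 2, 5, 7, 12, 19, 31, 50, 81, 131 (Fibonacci-style (each term is the sum of the two before it)).
The 29th slot belongs to track B; its 14th term is 1453.

1453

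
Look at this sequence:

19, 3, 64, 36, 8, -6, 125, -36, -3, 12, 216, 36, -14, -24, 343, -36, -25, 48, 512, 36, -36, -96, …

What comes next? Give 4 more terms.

729, -36, -47, 192

Split by position mod 4: positions 1, 5, 9, … form one track, and each other residue class forms its own.
Stream A = 19, 8, -3, -14, -25, -36: arithmetic, step −11.
Stream B = 3, -6, 12, -24, 48, -96: a geometric progression (common ratio -2).
Stream C = 64, 125, 216, 343, 512: perfect cubes starting at 4³.
Stream D = 36, -36, 36, -36, 36: the oscillation 36·(−1)^(n+1).
Position 23 → stream C, term 6 = 729.
Term 24 comes from stream D (its 6th entry): -36.
Position 25 → stream A, term 7 = -47.
The 26th slot belongs to stream B; its 7th term is 192.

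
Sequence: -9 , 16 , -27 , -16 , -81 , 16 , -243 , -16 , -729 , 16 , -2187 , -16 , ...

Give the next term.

Taking every 2nd term gives 2 separate tracks.
Stream A is -9, -27, -81, -243, -729, -2187, which is geometric with ratio 3.
Stream B is 16, -16, 16, -16, 16, -16, which is the oscillation 16·(−1)^(n+1).
Term 13 comes from stream A (its 7th entry): -6561.

-6561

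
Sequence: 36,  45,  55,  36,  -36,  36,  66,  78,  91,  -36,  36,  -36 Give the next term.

105

Reading positions in blocks of 6 reveals the pattern AAABBB — 2 tracks woven together.
Stream A is 36, 45, 55, 66, 78, 91, which is triangular numbers starting at T_8.
Stream B is 36, -36, 36, -36, 36, -36, which is alternating ±36.
The 13th slot belongs to stream A; its 7th term is 105.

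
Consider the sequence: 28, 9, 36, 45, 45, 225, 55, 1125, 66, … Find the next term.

5625

Positions 1, 3, 5, … form one subsequence and positions 2, 4, 6, … form another.
Stream A = 28, 36, 45, 55, 66: triangular numbers starting at T_7.
Stream B = 9, 45, 225, 1125: a geometric progression (common ratio 5).
Position 10 → stream B, term 5 = 5625.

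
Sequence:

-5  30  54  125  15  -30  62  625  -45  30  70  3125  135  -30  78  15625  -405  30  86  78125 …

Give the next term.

1215

Taking every 4th term gives 4 separate tracks.
Track A: -5, 15, -45, 135, -405 (a geometric progression (common ratio -3)).
Track B: 30, -30, 30, -30, 30 (alternating ±30).
Track C: 54, 62, 70, 78, 86 (adding 8 each time).
Track D: 125, 625, 3125, 15625, 78125 (powers 5^3, 5^4, 5^5, …).
Position 21 falls in track A as its term 6, giving 1215.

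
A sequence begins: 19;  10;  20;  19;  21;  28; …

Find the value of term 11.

Positions 1, 3, 5, … form one subsequence and positions 2, 4, 6, … form another.
Subsequence A: 19, 20, 21 — arithmetic, step +1.
Subsequence B: 10, 19, 28 — arithmetic, step +9.
Term 11 comes from subsequence A (its 6th entry): 24.

24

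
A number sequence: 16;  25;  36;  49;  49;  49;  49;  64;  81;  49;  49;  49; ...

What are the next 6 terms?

The slot pattern repeats as AAABBB (period 6), so there are 2 interleaved tracks.
Track A is 16, 25, 36, 49, 64, 81, which is consecutive squares n² from n = 4.
Track B is 49, 49, 49, 49, 49, 49, which is the constant sequence 49.
Position 13 → track A, term 7 = 100.
Position 14 falls in track A as its term 8, giving 121.
Term 15 comes from track A (its 9th entry): 144.
Position 16 falls in track B as its term 7, giving 49.
Position 17 falls in track B as its term 8, giving 49.
The 18th slot belongs to track B; its 9th term is 49.

100, 121, 144, 49, 49, 49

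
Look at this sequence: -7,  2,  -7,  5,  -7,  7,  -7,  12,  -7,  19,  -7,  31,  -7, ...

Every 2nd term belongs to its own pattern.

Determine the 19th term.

-7

Taking every 2nd term gives 2 separate tracks.
Track A: -7, -7, -7, -7, -7, -7, -7. Constant -7.
Track B: 2, 5, 7, 12, 19, 31. Each term equals the sum of the previous two.
The 19th slot belongs to track A; its 10th term is -7.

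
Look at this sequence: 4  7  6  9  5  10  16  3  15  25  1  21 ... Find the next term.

Split by position mod 3: positions 1, 4, 7, … form one track, and each other residue class forms its own.
Subsequence A: 4, 9, 16, 25. Perfect squares starting at 2².
Subsequence B: 7, 5, 3, 1. Subtracting 2 each time.
Subsequence C: 6, 10, 15, 21. Triangular numbers n(n+1)/2 for n = 3, 4, ….
Term 13 comes from subsequence A (its 5th entry): 36.

36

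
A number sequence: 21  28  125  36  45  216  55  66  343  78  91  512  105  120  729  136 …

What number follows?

153

The slot pattern repeats as AAB (period 3), so there are 2 interleaved tracks.
Track A: 21, 28, 36, 45, 55, 66, 78, 91, 105, 120, 136. The triangular numbers T_6, T_7, ….
Track B: 125, 216, 343, 512, 729. Perfect cubes starting at 5³.
The 17th slot belongs to track A; its 12th term is 153.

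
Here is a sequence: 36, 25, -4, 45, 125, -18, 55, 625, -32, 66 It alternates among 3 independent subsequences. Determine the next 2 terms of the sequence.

3125, -46

Split by position mod 3 into 3 tracks.
Stream A: 36, 45, 55, 66 — triangular numbers n(n+1)/2 for n = 8, 9, ….
Stream B: 25, 125, 625 — successive powers of 5.
Stream C: -4, -18, -32 — linear: a_n = 10 − 14·n.
Position 11 → stream B, term 4 = 3125.
Position 12 falls in stream C as its term 4, giving -46.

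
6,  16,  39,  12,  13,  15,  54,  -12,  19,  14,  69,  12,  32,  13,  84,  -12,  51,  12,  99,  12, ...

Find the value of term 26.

Taking every 4th term gives 4 separate tracks.
Track A: 6, 13, 19, 32, 51 — a Fibonacci-like recurrence a_n = a_{n-1} + a_{n-2}.
Track B: 16, 15, 14, 13, 12 — subtracting 1 each time.
Track C: 39, 54, 69, 84, 99 — arithmetic with common difference +15.
Track D: 12, -12, 12, -12, 12 — alternating ±12.
The 26th slot belongs to track B; its 7th term is 10.

10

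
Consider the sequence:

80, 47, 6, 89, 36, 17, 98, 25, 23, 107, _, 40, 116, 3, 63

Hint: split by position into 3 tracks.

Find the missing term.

The terms cycle through 3 interleaved subsequences.
Subsequence A: 80, 89, 98, 107, 116. Arithmetic, step +9.
Subsequence B: 47, 36, 25, ?, 3. Arithmetic with common difference −11.
Subsequence C: 6, 17, 23, 40, 63. Each term equals the sum of the previous two.
Subsequence B's pattern makes the blank 14.

14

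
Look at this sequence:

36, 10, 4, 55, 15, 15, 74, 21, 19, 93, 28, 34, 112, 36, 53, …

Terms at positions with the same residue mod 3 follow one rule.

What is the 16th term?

The terms cycle through 3 interleaved subsequences.
Stream A: 36, 55, 74, 93, 112 — adding 19 each time.
Stream B: 10, 15, 21, 28, 36 — the triangular numbers T_4, T_5, ….
Stream C: 4, 15, 19, 34, 53 — each term equals the sum of the previous two.
Position 16 falls in stream A as its term 6, giving 131.

131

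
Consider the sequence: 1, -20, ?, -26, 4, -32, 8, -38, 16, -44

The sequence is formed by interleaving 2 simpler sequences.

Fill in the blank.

2

Split by position mod 2 into 2 tracks.
Track A is 1, ?, 4, 8, 16, which is powers of 2.
Track B is -20, -26, -32, -38, -44, which is linear: a_n = -14 − 6·n.
The gap is track A's term 2; the rule gives 2.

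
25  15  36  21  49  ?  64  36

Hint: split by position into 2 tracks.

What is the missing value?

28

Odd-indexed and even-indexed terms follow separate rules.
Track A: 25, 36, 49, 64 (the squares 5², 6², 7², …).
Track B: 15, 21, ?, 36 (triangular numbers starting at T_5).
So the missing entry in track B is 28.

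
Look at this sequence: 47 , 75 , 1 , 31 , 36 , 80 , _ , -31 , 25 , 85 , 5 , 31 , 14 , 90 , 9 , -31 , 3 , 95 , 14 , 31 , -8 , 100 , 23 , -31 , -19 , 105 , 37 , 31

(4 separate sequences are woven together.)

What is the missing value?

4

Taking every 4th term gives 4 separate tracks.
Track A = 47, 36, 25, 14, 3, -8, -19: linear: a_n = 58 − 11·n.
Track B = 75, 80, 85, 90, 95, 100, 105: arithmetic, step +5.
Track C = 1, ?, 5, 9, 14, 23, 37: each term equals the sum of the previous two.
Track D = 31, -31, 31, -31, 31, -31, 31: oscillating between 31 and -31.
Filling track C at index 2 by its rule yields 4.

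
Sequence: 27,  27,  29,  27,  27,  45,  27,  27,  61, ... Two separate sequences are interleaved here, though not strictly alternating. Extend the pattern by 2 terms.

Reading positions in blocks of 3 reveals the pattern AAB — 2 tracks woven together.
Track A: 27, 27, 27, 27, 27, 27. Always 27.
Track B: 29, 45, 61. Arithmetic with common difference +16.
The 10th slot belongs to track A; its 7th term is 27.
Position 11 → track A, term 8 = 27.

27, 27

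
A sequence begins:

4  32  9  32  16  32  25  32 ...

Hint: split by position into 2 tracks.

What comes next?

36

The terms cycle through 2 interleaved subsequences.
Stream A: 4, 9, 16, 25. The squares 2², 3², 4², ….
Stream B: 32, 32, 32, 32. Constant 32.
The 9th slot belongs to stream A; its 5th term is 36.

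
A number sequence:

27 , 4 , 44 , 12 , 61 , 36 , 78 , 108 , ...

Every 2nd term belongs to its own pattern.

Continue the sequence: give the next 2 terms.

Odd-indexed and even-indexed terms follow separate rules.
Stream A = 27, 44, 61, 78: linear: a_n = 10 + 17·n.
Stream B = 4, 12, 36, 108: multiplying by 3 each time.
Position 9 falls in stream A as its term 5, giving 95.
Position 10 → stream B, term 5 = 324.

95, 324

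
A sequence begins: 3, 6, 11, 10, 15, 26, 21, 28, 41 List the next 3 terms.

36, 45, 56

The slot pattern repeats as AAB (period 3), so there are 2 interleaved tracks.
Stream A: 3, 6, 10, 15, 21, 28 — the triangular numbers T_2, T_3, ….
Stream B: 11, 26, 41 — adding 15 each time.
Term 10 comes from stream A (its 7th entry): 36.
Term 11 comes from stream A (its 8th entry): 45.
Position 12 falls in stream B as its term 4, giving 56.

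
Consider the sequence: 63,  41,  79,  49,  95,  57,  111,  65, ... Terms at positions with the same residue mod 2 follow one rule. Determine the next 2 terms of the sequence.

127, 73

Split by position mod 2 into 2 tracks.
Track A: 63, 79, 95, 111 — arithmetic with common difference +16.
Track B: 41, 49, 57, 65 — linear: a_n = 33 + 8·n.
The 9th slot belongs to track A; its 5th term is 127.
The 10th slot belongs to track B; its 5th term is 73.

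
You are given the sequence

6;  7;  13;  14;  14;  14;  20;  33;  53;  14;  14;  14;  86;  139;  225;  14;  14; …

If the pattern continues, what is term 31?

6532

The slot pattern repeats as AAABBB (period 6), so there are 2 interleaved tracks.
Track A = 6, 7, 13, 20, 33, 53, 86, 139, 225: a Fibonacci-like recurrence a_n = a_{n-1} + a_{n-2}.
Track B = 14, 14, 14, 14, 14, 14, 14, 14: the constant sequence 14.
Position 31 → track A, term 16 = 6532.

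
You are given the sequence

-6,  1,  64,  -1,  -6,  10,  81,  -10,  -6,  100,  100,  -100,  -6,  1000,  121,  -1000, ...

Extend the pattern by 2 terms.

-6, 10000

Taking every 4th term gives 4 separate tracks.
Stream A: -6, -6, -6, -6 (constant -6).
Stream B: 1, 10, 100, 1000 (successive powers of 10).
Stream C: 64, 81, 100, 121 (consecutive squares n² from n = 8).
Stream D: -1, -10, -100, -1000 (a geometric progression (common ratio 10)).
Position 17 falls in stream A as its term 5, giving -6.
Term 18 comes from stream B (its 5th entry): 10000.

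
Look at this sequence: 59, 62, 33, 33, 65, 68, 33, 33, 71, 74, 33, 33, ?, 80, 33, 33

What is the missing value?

77

Positions follow the repeating pattern AABB; grouping by letter gives 2 tracks.
Stream A is 59, 62, 65, 68, 71, 74, ?, 80, which is adding 3 each time.
Stream B is 33, 33, 33, 33, 33, 33, 33, 33, which is the constant sequence 33.
The gap is stream A's term 7; the rule gives 77.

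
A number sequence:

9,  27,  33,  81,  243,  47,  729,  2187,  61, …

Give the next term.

6561

Reading positions in blocks of 3 reveals the pattern AAB — 2 tracks woven together.
Track A = 9, 27, 81, 243, 729, 2187: multiplying by 3 each time.
Track B = 33, 47, 61: adding 14 each time.
Position 10 falls in track A as its term 7, giving 6561.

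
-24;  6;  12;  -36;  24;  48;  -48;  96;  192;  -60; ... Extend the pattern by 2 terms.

384, 768

The slot pattern repeats as ABB (period 3), so there are 2 interleaved tracks.
Track A = -24, -36, -48, -60: linear: a_n = -12 − 12·n.
Track B = 6, 12, 24, 48, 96, 192: geometric with ratio 2.
Position 11 → track B, term 7 = 384.
Term 12 comes from track B (its 8th entry): 768.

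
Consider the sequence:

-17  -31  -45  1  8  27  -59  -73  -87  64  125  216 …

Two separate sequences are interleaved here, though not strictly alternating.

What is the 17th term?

Positions follow the repeating pattern AAABBB; grouping by letter gives 2 tracks.
Track A: -17, -31, -45, -59, -73, -87 — linear: a_n = -3 − 14·n.
Track B: 1, 8, 27, 64, 125, 216 — consecutive cubes n³ from n = 1.
The 17th slot belongs to track B; its 8th term is 512.

512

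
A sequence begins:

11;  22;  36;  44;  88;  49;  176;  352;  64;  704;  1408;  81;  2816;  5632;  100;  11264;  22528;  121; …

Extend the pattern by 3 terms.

45056, 90112, 144

The slot pattern repeats as AAB (period 3), so there are 2 interleaved tracks.
Stream A: 11, 22, 44, 88, 176, 352, 704, 1408, 2816, 5632, 11264, 22528 — multiplying by 2 each time.
Stream B: 36, 49, 64, 81, 100, 121 — perfect squares starting at 6².
The 19th slot belongs to stream A; its 13th term is 45056.
Term 20 comes from stream A (its 14th entry): 90112.
The 21st slot belongs to stream B; its 7th term is 144.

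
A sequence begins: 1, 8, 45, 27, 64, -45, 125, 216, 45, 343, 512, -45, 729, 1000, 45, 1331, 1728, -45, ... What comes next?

2197

Reading positions in blocks of 3 reveals the pattern AAB — 2 tracks woven together.
Track A: 1, 8, 27, 64, 125, 216, 343, 512, 729, 1000, 1331, 1728. Consecutive cubes n³ from n = 1.
Track B: 45, -45, 45, -45, 45, -45. The oscillation 45·(−1)^(n+1).
Term 19 comes from track A (its 13th entry): 2197.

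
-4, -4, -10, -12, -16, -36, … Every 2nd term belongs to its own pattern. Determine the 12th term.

-972

Positions 1, 3, 5, … form one subsequence and positions 2, 4, 6, … form another.
Track A: -4, -10, -16 — linear: a_n = 2 − 6·n.
Track B: -4, -12, -36 — multiplying by 3 each time.
The 12th slot belongs to track B; its 6th term is -972.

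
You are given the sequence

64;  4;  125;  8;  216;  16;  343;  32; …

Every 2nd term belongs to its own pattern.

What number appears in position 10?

Positions 1, 3, 5, … form one subsequence and positions 2, 4, 6, … form another.
Subsequence A: 64, 125, 216, 343 (the cubes 4³, 5³, 6³, …).
Subsequence B: 4, 8, 16, 32 (a geometric progression (common ratio 2)).
Position 10 falls in subsequence B as its term 5, giving 64.

64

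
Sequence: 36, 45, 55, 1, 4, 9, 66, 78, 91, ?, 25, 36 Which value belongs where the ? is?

Reading positions in blocks of 6 reveals the pattern AAABBB — 2 tracks woven together.
Track A is 36, 45, 55, 66, 78, 91, which is the triangular numbers T_8, T_9, ….
Track B is 1, 4, 9, ?, 25, 36, which is consecutive squares n² from n = 1.
So the missing entry in track B is 16.

16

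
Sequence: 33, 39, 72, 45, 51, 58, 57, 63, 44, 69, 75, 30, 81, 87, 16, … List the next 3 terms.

93, 99, 2

Reading positions in blocks of 3 reveals the pattern AAB — 2 tracks woven together.
Subsequence A: 33, 39, 45, 51, 57, 63, 69, 75, 81, 87. Arithmetic with common difference +6.
Subsequence B: 72, 58, 44, 30, 16. Arithmetic with common difference −14.
Position 16 falls in subsequence A as its term 11, giving 93.
Position 17 → subsequence A, term 12 = 99.
Term 18 comes from subsequence B (its 6th entry): 2.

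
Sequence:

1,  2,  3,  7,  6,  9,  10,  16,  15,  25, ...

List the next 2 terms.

21, 41

Positions 1, 3, 5, … form one subsequence and positions 2, 4, 6, … form another.
Subsequence A is 1, 3, 6, 10, 15, which is triangular numbers starting at T_1.
Subsequence B is 2, 7, 9, 16, 25, which is Fibonacci-style (each term is the sum of the two before it).
Position 11 falls in subsequence A as its term 6, giving 21.
Position 12 falls in subsequence B as its term 6, giving 41.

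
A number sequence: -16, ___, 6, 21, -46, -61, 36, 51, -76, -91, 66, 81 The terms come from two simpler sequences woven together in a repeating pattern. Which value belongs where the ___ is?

Reading positions in blocks of 4 reveals the pattern AABB — 2 tracks woven together.
Stream A = -16, ?, -46, -61, -76, -91: linear: a_n = -1 − 15·n.
Stream B = 6, 21, 36, 51, 66, 81: linear: a_n = -9 + 15·n.
The gap is stream A's term 2; the rule gives -31.

-31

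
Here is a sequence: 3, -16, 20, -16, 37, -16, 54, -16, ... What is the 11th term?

88

Split by position mod 2 into 2 tracks.
Subsequence A: 3, 20, 37, 54. Arithmetic with common difference +17.
Subsequence B: -16, -16, -16, -16. Always -16.
Position 11 → subsequence A, term 6 = 88.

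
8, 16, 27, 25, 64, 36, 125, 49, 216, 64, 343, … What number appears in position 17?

1000

The terms cycle through 2 interleaved subsequences.
Track A: 8, 27, 64, 125, 216, 343. Perfect cubes starting at 2³.
Track B: 16, 25, 36, 49, 64. The squares 4², 5², 6², ….
Position 17 → track A, term 9 = 1000.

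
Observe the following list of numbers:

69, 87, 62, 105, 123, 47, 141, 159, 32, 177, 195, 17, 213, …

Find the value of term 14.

231

Positions follow the repeating pattern AAB; grouping by letter gives 2 tracks.
Track A = 69, 87, 105, 123, 141, 159, 177, 195, 213: linear: a_n = 51 + 18·n.
Track B = 62, 47, 32, 17: linear: a_n = 77 − 15·n.
The 14th slot belongs to track A; its 10th term is 231.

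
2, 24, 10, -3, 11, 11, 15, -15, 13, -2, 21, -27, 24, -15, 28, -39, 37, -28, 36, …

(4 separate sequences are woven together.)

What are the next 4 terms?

-51, 61, -41, 45

Read the sequence 4 terms at a time; column i is its own pattern.
Track A = 2, 11, 13, 24, 37: Fibonacci-style (each term is the sum of the two before it).
Track B = 24, 11, -2, -15, -28: arithmetic, step −13.
Track C = 10, 15, 21, 28, 36: triangular numbers n(n+1)/2 for n = 4, 5, ….
Track D = -3, -15, -27, -39: subtracting 12 each time.
The 20th slot belongs to track D; its 5th term is -51.
Position 21 → track A, term 6 = 61.
Term 22 comes from track B (its 6th entry): -41.
Term 23 comes from track C (its 6th entry): 45.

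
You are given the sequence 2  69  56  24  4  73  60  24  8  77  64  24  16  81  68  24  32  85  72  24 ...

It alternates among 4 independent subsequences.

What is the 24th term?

Split by position mod 4 into 4 tracks.
Track A is 2, 4, 8, 16, 32, which is powers of 2.
Track B is 69, 73, 77, 81, 85, which is adding 4 each time.
Track C is 56, 60, 64, 68, 72, which is adding 4 each time.
Track D is 24, 24, 24, 24, 24, which is constant 24.
Position 24 falls in track D as its term 6, giving 24.

24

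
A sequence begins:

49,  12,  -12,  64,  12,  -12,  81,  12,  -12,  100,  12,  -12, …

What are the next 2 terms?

121, 12

Positions follow the repeating pattern ABB; grouping by letter gives 2 tracks.
Track A: 49, 64, 81, 100. The squares 7², 8², 9², ….
Track B: 12, -12, 12, -12, 12, -12, 12, -12. Alternating ±12.
Term 13 comes from track A (its 5th entry): 121.
Position 14 → track B, term 9 = 12.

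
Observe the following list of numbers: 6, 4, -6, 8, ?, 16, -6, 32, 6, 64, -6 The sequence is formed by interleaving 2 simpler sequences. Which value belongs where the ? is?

Split by position mod 2 into 2 tracks.
Track A: 6, -6, ?, -6, 6, -6. Oscillating between 6 and -6.
Track B: 4, 8, 16, 32, 64. Powers 2^2, 2^3, 2^4, ….
Track A's pattern makes the blank 6.

6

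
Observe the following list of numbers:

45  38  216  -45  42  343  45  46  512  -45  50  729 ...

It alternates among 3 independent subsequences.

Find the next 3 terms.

45, 54, 1000

Split by position mod 3 into 3 tracks.
Track A: 45, -45, 45, -45 (alternating ±45).
Track B: 38, 42, 46, 50 (adding 4 each time).
Track C: 216, 343, 512, 729 (the cubes 6³, 7³, 8³, …).
Position 13 falls in track A as its term 5, giving 45.
Term 14 comes from track B (its 5th entry): 54.
Position 15 → track C, term 5 = 1000.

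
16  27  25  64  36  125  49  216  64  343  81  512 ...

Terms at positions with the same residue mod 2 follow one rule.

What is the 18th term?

1331

Taking every 2nd term gives 2 separate tracks.
Track A is 16, 25, 36, 49, 64, 81, which is consecutive squares n² from n = 4.
Track B is 27, 64, 125, 216, 343, 512, which is perfect cubes starting at 3³.
The 18th slot belongs to track B; its 9th term is 1331.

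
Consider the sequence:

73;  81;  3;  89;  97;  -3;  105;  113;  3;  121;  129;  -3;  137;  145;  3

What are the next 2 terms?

153, 161

The slot pattern repeats as AAB (period 3), so there are 2 interleaved tracks.
Stream A: 73, 81, 89, 97, 105, 113, 121, 129, 137, 145 — arithmetic with common difference +8.
Stream B: 3, -3, 3, -3, 3 — alternating ±3.
Term 16 comes from stream A (its 11th entry): 153.
Position 17 → stream A, term 12 = 161.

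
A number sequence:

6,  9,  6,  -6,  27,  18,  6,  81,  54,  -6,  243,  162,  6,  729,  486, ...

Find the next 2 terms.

-6, 2187

Taking every 3rd term gives 3 separate tracks.
Subsequence A = 6, -6, 6, -6, 6: the oscillation 6·(−1)^(n+1).
Subsequence B = 9, 27, 81, 243, 729: powers 3^2, 3^3, 3^4, ….
Subsequence C = 6, 18, 54, 162, 486: multiplying by 3 each time.
Position 16 falls in subsequence A as its term 6, giving -6.
The 17th slot belongs to subsequence B; its 6th term is 2187.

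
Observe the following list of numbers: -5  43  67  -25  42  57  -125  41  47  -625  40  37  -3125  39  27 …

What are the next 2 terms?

-15625, 38

Read the sequence 3 terms at a time; column i is its own pattern.
Track A is -5, -25, -125, -625, -3125, which is geometric, ×5 each step.
Track B is 43, 42, 41, 40, 39, which is subtracting 1 each time.
Track C is 67, 57, 47, 37, 27, which is arithmetic with common difference −10.
The 16th slot belongs to track A; its 6th term is -15625.
Position 17 → track B, term 6 = 38.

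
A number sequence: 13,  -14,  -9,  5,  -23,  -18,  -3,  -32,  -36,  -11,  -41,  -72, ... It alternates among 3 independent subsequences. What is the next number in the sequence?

-19

Read the sequence 3 terms at a time; column i is its own pattern.
Track A is 13, 5, -3, -11, which is arithmetic with common difference −8.
Track B is -14, -23, -32, -41, which is arithmetic with common difference −9.
Track C is -9, -18, -36, -72, which is geometric with ratio 2.
Term 13 comes from track A (its 5th entry): -19.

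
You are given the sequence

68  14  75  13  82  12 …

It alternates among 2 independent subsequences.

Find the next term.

The terms cycle through 2 interleaved subsequences.
Track A: 68, 75, 82. Arithmetic, step +7.
Track B: 14, 13, 12. Subtracting 1 each time.
Position 7 falls in track A as its term 4, giving 89.

89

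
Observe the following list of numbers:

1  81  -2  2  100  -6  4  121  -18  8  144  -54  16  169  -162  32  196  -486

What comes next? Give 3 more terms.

Split by position mod 3: positions 1, 4, 7, … form one track, and each other residue class forms its own.
Stream A is 1, 2, 4, 8, 16, 32, which is successive powers of 2.
Stream B is 81, 100, 121, 144, 169, 196, which is consecutive squares n² from n = 9.
Stream C is -2, -6, -18, -54, -162, -486, which is geometric with ratio 3.
Position 19 falls in stream A as its term 7, giving 64.
Term 20 comes from stream B (its 7th entry): 225.
Position 21 falls in stream C as its term 7, giving -1458.

64, 225, -1458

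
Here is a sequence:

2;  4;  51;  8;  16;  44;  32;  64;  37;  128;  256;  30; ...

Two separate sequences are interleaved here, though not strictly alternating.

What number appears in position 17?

4096

Reading positions in blocks of 3 reveals the pattern AAB — 2 tracks woven together.
Track A: 2, 4, 8, 16, 32, 64, 128, 256. Geometric, ×2 each step.
Track B: 51, 44, 37, 30. Arithmetic, step −7.
Term 17 comes from track A (its 12th entry): 4096.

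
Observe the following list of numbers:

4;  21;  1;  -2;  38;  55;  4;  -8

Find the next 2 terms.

72, 89

Positions follow the repeating pattern AABB; grouping by letter gives 2 tracks.
Stream A is 4, 21, 38, 55, which is arithmetic, step +17.
Stream B is 1, -2, 4, -8, which is geometric with ratio -2.
Position 9 falls in stream A as its term 5, giving 72.
Position 10 falls in stream A as its term 6, giving 89.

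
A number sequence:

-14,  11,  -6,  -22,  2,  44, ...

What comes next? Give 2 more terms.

10, -88

Positions 1, 3, 5, … form one subsequence and positions 2, 4, 6, … form another.
Track A: -14, -6, 2 — linear: a_n = -22 + 8·n.
Track B: 11, -22, 44 — geometric with ratio -2.
The 7th slot belongs to track A; its 4th term is 10.
Position 8 falls in track B as its term 4, giving -88.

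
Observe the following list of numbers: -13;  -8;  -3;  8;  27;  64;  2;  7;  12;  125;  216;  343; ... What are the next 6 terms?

17, 22, 27, 512, 729, 1000

Reading positions in blocks of 6 reveals the pattern AAABBB — 2 tracks woven together.
Stream A is -13, -8, -3, 2, 7, 12, which is adding 5 each time.
Stream B is 8, 27, 64, 125, 216, 343, which is consecutive cubes n³ from n = 2.
Position 13 → stream A, term 7 = 17.
Position 14 falls in stream A as its term 8, giving 22.
Term 15 comes from stream A (its 9th entry): 27.
Term 16 comes from stream B (its 7th entry): 512.
Term 17 comes from stream B (its 8th entry): 729.
Position 18 → stream B, term 9 = 1000.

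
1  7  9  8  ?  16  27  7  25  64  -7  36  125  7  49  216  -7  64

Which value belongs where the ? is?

Split by position mod 3 into 3 tracks.
Stream A: 1, 8, 27, 64, 125, 216 — the cubes 1³, 2³, 3³, ….
Stream B: 7, ?, 7, -7, 7, -7 — the oscillation 7·(−1)^(n+1).
Stream C: 9, 16, 25, 36, 49, 64 — consecutive squares n² from n = 3.
Stream B's pattern makes the blank -7.

-7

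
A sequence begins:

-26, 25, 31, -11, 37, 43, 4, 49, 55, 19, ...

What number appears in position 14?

The slot pattern repeats as ABB (period 3), so there are 2 interleaved tracks.
Stream A: -26, -11, 4, 19 — arithmetic, step +15.
Stream B: 25, 31, 37, 43, 49, 55 — linear: a_n = 19 + 6·n.
The 14th slot belongs to stream B; its 9th term is 73.

73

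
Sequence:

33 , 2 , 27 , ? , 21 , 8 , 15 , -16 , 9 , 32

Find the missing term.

-4

Odd-indexed and even-indexed terms follow separate rules.
Track A: 33, 27, 21, 15, 9 (arithmetic with common difference −6).
Track B: 2, ?, 8, -16, 32 (geometric, ×-2 each step).
Filling track B at index 2 by its rule yields -4.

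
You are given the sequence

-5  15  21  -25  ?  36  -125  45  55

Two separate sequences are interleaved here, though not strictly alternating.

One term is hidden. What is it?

28

The slot pattern repeats as ABB (period 3), so there are 2 interleaved tracks.
Stream A: -5, -25, -125. Geometric, ×5 each step.
Stream B: 15, 21, ?, 36, 45, 55. Triangular numbers n(n+1)/2 for n = 5, 6, ….
Filling stream B at index 3 by its rule yields 28.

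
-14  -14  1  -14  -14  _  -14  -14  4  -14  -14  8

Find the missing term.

Positions follow the repeating pattern AAB; grouping by letter gives 2 tracks.
Track A = -14, -14, -14, -14, -14, -14, -14, -14: always -14.
Track B = 1, ?, 4, 8: powers of 2.
So the missing entry in track B is 2.

2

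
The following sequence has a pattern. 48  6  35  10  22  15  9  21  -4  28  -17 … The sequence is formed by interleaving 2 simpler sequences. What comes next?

36

Odd-indexed and even-indexed terms follow separate rules.
Stream A is 48, 35, 22, 9, -4, -17, which is subtracting 13 each time.
Stream B is 6, 10, 15, 21, 28, which is triangular numbers starting at T_3.
Position 12 falls in stream B as its term 6, giving 36.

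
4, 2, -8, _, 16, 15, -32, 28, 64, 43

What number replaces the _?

Positions 1, 3, 5, … form one subsequence and positions 2, 4, 6, … form another.
Stream A: 4, -8, 16, -32, 64 (a geometric progression (common ratio -2)).
Stream B: 2, ?, 15, 28, 43 (each term equals the sum of the previous two).
The gap is stream B's term 2; the rule gives 13.

13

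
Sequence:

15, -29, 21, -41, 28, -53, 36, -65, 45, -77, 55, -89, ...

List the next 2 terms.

66, -101

The terms cycle through 2 interleaved subsequences.
Track A = 15, 21, 28, 36, 45, 55: triangular numbers starting at T_5.
Track B = -29, -41, -53, -65, -77, -89: arithmetic with common difference −12.
Position 13 → track A, term 7 = 66.
Term 14 comes from track B (its 7th entry): -101.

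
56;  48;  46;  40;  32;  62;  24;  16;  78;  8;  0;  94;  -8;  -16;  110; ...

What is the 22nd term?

-56

Positions follow the repeating pattern AAB; grouping by letter gives 2 tracks.
Track A = 56, 48, 40, 32, 24, 16, 8, 0, -8, -16: subtracting 8 each time.
Track B = 46, 62, 78, 94, 110: arithmetic, step +16.
The 22nd slot belongs to track A; its 15th term is -56.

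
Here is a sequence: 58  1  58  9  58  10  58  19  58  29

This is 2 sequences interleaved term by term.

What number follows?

58

Positions 1, 3, 5, … form one subsequence and positions 2, 4, 6, … form another.
Track A = 58, 58, 58, 58, 58: always 58.
Track B = 1, 9, 10, 19, 29: each term equals the sum of the previous two.
Position 11 falls in track A as its term 6, giving 58.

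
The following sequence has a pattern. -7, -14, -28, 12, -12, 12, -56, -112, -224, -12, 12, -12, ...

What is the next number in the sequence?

Positions follow the repeating pattern AAABBB; grouping by letter gives 2 tracks.
Stream A = -7, -14, -28, -56, -112, -224: geometric, ×2 each step.
Stream B = 12, -12, 12, -12, 12, -12: alternating ±12.
Term 13 comes from stream A (its 7th entry): -448.

-448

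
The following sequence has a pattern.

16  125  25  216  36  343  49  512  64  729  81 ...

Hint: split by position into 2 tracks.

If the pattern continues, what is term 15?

Split by position mod 2 into 2 tracks.
Track A: 16, 25, 36, 49, 64, 81 — the squares 4², 5², 6², ….
Track B: 125, 216, 343, 512, 729 — perfect cubes starting at 5³.
Term 15 comes from track A (its 8th entry): 121.

121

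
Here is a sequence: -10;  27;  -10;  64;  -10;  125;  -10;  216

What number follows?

Positions 1, 3, 5, … form one subsequence and positions 2, 4, 6, … form another.
Stream A: -10, -10, -10, -10 — always -10.
Stream B: 27, 64, 125, 216 — the cubes 3³, 4³, 5³, ….
The 9th slot belongs to stream A; its 5th term is -10.

-10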